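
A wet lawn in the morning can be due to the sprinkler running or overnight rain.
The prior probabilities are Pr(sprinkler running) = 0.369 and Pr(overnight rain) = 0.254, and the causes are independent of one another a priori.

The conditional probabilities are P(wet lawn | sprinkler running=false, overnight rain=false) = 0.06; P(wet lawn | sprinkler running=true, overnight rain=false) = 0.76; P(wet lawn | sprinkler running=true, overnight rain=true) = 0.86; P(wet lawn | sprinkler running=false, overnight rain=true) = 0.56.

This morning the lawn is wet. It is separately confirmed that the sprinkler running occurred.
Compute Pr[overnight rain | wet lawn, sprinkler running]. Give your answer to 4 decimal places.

P(wet lawn | sprinkler running) = 0.76×0.746 + 0.86×0.254 = 0.566960 + 0.218440 = 0.785400
Restricting to configurations with overnight rain present: 0.86×0.254 = 0.218440.
So P(overnight rain | wet lawn, sprinkler running) = 0.218440/0.785400 ≈ 0.2781.

Pr[overnight rain | wet lawn, sprinkler running] ≈ 0.2781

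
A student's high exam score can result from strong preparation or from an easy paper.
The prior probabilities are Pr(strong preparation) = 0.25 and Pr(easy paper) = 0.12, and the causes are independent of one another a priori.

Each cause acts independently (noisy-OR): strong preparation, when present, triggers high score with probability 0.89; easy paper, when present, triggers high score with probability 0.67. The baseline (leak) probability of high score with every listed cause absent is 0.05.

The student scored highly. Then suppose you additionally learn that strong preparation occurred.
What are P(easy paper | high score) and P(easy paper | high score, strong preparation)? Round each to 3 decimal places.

P(easy paper | high score) ≈ 0.283; P(easy paper | high score, strong preparation) ≈ 0.128

Under noisy-OR, P(high score | causes) = 1 − (1−0.05)·∏(1−qᵢ) over the active causes.
By total probability over the 4 (strong preparation, easy paper) configurations:
  P(high score) = 0.05·0.75·0.88 + 0.6865·0.75·0.12 + 0.8955·0.25·0.88 + 0.965515·0.25·0.12
        = 0.033000 + 0.061785 + 0.197010 + 0.028965 = 0.320760
Keeping only the easy paper-present terms gives 0.090750, so
  P(easy paper | high score) = 0.090750 / 0.320760 ≈ 0.283

With the extra evidence:
Numerator (weight on configurations with easy paper): 0.965515*0.12 = 0.115862
Normalizer over all consistent configurations: 0.8955*0.88 + 0.965515*0.12 = 0.903902
Posterior = 0.115862 / 0.903902 ≈ 0.128
This is intercausal reasoning (explaining away): once strong preparation accounts for the high score, easy paper becomes less likely.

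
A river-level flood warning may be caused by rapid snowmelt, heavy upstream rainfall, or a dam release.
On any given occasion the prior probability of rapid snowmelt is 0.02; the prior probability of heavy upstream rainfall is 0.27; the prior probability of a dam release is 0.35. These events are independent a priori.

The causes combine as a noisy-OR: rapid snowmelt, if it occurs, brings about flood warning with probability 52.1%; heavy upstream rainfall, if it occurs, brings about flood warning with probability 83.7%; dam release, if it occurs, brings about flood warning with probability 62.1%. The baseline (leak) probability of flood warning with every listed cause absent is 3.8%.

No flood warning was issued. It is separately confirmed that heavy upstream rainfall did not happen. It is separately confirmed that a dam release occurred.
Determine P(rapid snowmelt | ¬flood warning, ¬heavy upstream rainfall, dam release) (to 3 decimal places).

P(rapid snowmelt | ¬flood warning, ¬heavy upstream rainfall, dam release) ≈ 0.010

Under noisy-OR, P(flood warning | causes) = 1 − (1−0.038)·∏(1−qᵢ) over the active causes.
P(¬flood warning | ¬heavy upstream rainfall, dam release) = 0.364598×0.98 + 0.174642×0.02 = 0.357306 + 0.003493 = 0.360799
Restricting to configurations with rapid snowmelt present: 0.174642×0.02 = 0.003493.
So P(rapid snowmelt | ¬flood warning, ¬heavy upstream rainfall, dam release) = 0.003493/0.360799 ≈ 0.010.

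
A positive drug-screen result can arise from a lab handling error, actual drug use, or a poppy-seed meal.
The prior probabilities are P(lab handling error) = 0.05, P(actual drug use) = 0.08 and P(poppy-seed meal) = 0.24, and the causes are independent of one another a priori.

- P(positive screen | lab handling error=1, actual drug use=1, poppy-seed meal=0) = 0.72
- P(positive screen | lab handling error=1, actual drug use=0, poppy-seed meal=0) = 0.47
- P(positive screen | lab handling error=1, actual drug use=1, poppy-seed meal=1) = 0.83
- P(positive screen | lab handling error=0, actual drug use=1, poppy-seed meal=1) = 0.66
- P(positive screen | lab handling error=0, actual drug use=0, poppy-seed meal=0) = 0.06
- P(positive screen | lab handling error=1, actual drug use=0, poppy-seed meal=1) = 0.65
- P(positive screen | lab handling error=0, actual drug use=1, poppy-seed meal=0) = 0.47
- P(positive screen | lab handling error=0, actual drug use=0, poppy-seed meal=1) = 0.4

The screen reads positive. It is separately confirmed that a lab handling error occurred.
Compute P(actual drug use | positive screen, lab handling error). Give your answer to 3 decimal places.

P(actual drug use | positive screen, lab handling error) ≈ 0.112

P(positive screen | lab handling error) = 0.47·0.92·0.76 + 0.65·0.92·0.24 + 0.72·0.08·0.76 + 0.83·0.08·0.24 = 0.328624 + 0.143520 + 0.043776 + 0.015936 = 0.531856
The actual drug use-present share is 0.043776 + 0.015936 = 0.059712.
So P(actual drug use | positive screen, lab handling error) = 0.059712/0.531856 ≈ 0.112.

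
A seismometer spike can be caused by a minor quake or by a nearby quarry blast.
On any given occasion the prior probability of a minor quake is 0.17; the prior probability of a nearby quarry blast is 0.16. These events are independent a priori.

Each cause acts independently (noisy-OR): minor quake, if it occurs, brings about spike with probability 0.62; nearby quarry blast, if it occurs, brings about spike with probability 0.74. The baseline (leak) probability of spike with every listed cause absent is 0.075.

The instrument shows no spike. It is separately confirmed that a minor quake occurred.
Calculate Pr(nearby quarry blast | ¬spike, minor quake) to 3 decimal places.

Under noisy-OR, P(spike | causes) = 1 − (1−0.075)·∏(1−qᵢ) over the active causes.
By total probability over both values of nearby quarry blast:
  P(¬spike | minor quake) = 0.3515·0.84 + 0.09139·0.16
        = 0.295260 + 0.014622 = 0.309882
The terms with nearby quarry blast present sum to 0.014622, so
  P(nearby quarry blast | ¬spike, minor quake) = 0.014622 / 0.309882 ≈ 0.047

Pr(nearby quarry blast | ¬spike, minor quake) ≈ 0.047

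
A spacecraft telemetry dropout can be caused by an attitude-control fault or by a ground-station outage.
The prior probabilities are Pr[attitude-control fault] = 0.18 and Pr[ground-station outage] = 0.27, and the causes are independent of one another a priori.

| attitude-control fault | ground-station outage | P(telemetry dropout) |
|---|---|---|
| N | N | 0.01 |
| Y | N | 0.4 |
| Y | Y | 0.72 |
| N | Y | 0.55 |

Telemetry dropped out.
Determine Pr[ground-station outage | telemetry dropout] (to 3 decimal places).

For the numerator, keep only ground-station outage=true terms: 0.121770 + 0.034992 = 0.156762
Denominator P(telemetry dropout): 0.01·0.82·0.73 + 0.55·0.82·0.27 + 0.4·0.18·0.73 + 0.72·0.18·0.27 = 0.215308
Posterior = 0.156762 / 0.215308 ≈ 0.728

Pr[ground-station outage | telemetry dropout] ≈ 0.728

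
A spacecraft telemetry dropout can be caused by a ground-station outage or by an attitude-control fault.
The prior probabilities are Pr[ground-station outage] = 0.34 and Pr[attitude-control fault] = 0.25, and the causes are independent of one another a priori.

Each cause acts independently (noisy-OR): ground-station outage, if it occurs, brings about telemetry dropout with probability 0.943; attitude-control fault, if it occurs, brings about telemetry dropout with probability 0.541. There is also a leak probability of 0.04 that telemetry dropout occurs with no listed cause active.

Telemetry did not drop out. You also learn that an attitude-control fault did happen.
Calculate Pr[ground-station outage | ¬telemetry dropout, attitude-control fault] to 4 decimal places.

Pr[ground-station outage | ¬telemetry dropout, attitude-control fault] ≈ 0.0285

Under noisy-OR, P(telemetry dropout | causes) = 1 − (1−0.04)·∏(1−qᵢ) over the active causes.
Sum P(¬telemetry dropout|·) weighted by the priors over both values of ground-station outage:
  P(¬telemetry dropout | attitude-control fault) = 0.44064·0.66 + 0.025116·0.34
        = 0.290822 + 0.008539 = 0.299361
The terms with ground-station outage present sum to 0.008539, so
  P(ground-station outage | ¬telemetry dropout, attitude-control fault) = 0.008539 / 0.299361 ≈ 0.0285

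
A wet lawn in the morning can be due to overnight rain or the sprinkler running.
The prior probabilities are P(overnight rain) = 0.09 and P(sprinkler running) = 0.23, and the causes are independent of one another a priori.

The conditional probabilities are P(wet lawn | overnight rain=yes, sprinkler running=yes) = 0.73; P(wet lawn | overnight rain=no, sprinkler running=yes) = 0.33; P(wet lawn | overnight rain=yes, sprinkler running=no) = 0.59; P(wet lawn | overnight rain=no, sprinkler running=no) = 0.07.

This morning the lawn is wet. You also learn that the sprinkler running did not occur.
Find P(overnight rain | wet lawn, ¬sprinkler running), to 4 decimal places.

P(overnight rain | wet lawn, ¬sprinkler running) ≈ 0.4546

Numerator (weight on configurations with overnight rain): 0.59×0.09 = 0.053100
Normalizer over all consistent configurations: 0.07×0.91 + 0.59×0.09 = 0.116800
Posterior = 0.053100 / 0.116800 ≈ 0.4546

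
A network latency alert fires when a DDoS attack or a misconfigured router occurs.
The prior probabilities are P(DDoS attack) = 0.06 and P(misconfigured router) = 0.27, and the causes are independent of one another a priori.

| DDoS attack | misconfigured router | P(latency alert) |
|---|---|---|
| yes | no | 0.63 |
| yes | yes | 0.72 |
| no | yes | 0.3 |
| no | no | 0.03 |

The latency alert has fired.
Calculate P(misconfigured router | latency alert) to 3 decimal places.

P(misconfigured router | latency alert) ≈ 0.646

Weight on misconfigured router=true, given the evidence: 0.076140 + 0.011664 = 0.087804
Normalizer over all consistent configurations: 0.03·0.94·0.73 + 0.3·0.94·0.27 + 0.63·0.06·0.73 + 0.72·0.06·0.27 = 0.135984
Posterior = 0.087804 / 0.135984 ≈ 0.646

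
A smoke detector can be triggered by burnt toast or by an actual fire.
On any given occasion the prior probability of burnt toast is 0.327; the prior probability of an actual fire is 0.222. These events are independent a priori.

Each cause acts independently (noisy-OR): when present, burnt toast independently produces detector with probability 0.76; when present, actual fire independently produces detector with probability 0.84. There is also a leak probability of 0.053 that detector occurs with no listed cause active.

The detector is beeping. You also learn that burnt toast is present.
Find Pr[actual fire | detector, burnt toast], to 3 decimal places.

Under noisy-OR, P(detector | causes) = 1 − (1−0.053)·∏(1−qᵢ) over the active causes.
Weight on actual fire=true, given the evidence: 0.963635×0.222 = 0.213927
The normalizing constant is 0.77272×0.778 + 0.963635×0.222 = 0.815103
Posterior = 0.213927 / 0.815103 ≈ 0.262

Pr[actual fire | detector, burnt toast] ≈ 0.262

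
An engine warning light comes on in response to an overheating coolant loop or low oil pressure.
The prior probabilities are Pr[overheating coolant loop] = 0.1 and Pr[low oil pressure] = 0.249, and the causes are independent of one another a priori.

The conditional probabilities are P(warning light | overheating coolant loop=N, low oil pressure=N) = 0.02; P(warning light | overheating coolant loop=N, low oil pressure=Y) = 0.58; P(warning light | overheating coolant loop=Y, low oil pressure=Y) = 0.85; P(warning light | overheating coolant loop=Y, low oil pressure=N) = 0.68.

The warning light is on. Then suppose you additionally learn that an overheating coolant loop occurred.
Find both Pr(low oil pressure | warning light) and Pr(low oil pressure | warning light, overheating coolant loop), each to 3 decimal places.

Pr(low oil pressure | warning light) ≈ 0.701; Pr(low oil pressure | warning light, overheating coolant loop) ≈ 0.293

P(warning light) = 0.02·0.9·0.751 + 0.58·0.9·0.249 + 0.68·0.1·0.751 + 0.85·0.1·0.249 = 0.013518 + 0.129978 + 0.051068 + 0.021165 = 0.215729
Of this, 0.151143 comes from 0.129978 + 0.021165 (the low oil pressure=true cases).
So P(low oil pressure | warning light) = 0.151143/0.215729 ≈ 0.701.

Now condition on the additional information:
Sum P(warning light|·) weighted by the priors over both values of low oil pressure:
  P(warning light | overheating coolant loop) = 0.68*0.751 + 0.85*0.249
        = 0.510680 + 0.211650 = 0.722330
Configurations with low oil pressure contribute 0.211650, so
  P(low oil pressure | warning light, overheating coolant loop) = 0.211650 / 0.722330 ≈ 0.293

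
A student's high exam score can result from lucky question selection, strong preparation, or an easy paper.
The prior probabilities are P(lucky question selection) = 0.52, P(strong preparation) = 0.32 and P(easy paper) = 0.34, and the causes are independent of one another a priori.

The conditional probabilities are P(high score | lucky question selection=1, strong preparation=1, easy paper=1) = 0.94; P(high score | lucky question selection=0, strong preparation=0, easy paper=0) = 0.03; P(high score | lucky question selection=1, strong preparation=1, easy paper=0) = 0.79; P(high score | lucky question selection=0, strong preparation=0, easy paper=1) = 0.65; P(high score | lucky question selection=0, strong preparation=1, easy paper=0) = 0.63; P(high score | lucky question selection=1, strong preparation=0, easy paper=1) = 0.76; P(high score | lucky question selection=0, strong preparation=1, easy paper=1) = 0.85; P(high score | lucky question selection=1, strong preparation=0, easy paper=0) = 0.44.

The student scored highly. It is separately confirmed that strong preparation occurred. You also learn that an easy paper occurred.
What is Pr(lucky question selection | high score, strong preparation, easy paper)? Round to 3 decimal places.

Pr(lucky question selection | high score, strong preparation, easy paper) ≈ 0.545

P(high score | strong preparation, easy paper) = 0.85·0.48 + 0.94·0.52 = 0.408000 + 0.488800 = 0.896800
Restricting to configurations with lucky question selection present: 0.94·0.52 = 0.488800.
P(lucky question selection | high score, strong preparation, easy paper) = 0.488800 / 0.896800 ≈ 0.545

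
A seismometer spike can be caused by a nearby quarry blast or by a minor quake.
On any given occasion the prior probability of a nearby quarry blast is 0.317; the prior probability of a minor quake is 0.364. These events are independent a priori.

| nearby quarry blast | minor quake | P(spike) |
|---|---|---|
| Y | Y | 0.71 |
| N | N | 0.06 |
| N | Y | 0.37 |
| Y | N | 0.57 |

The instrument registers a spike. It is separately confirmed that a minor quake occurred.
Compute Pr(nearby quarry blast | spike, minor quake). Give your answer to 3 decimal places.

Pr(nearby quarry blast | spike, minor quake) ≈ 0.471

P(spike | minor quake) = 0.37·0.683 + 0.71·0.317 = 0.252710 + 0.225070 = 0.477780
The nearby quarry blast-present share is 0.71·0.317 = 0.225070.
P(nearby quarry blast | spike, minor quake) = 0.225070 / 0.477780 ≈ 0.471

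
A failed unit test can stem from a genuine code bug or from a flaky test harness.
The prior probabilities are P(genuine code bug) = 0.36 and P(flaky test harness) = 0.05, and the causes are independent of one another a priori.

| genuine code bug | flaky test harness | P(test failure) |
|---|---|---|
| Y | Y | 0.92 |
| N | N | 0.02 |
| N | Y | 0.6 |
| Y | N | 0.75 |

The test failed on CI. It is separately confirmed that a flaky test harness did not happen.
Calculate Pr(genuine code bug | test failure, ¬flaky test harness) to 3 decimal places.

Sum P(test failure|·) weighted by the priors over both values of genuine code bug:
  P(test failure | ¬flaky test harness) = 0.02*0.64 + 0.75*0.36
        = 0.012800 + 0.270000 = 0.282800
Keeping only the genuine code bug-present terms gives 0.270000, so
  P(genuine code bug | test failure, ¬flaky test harness) = 0.270000 / 0.282800 ≈ 0.955

Pr(genuine code bug | test failure, ¬flaky test harness) ≈ 0.955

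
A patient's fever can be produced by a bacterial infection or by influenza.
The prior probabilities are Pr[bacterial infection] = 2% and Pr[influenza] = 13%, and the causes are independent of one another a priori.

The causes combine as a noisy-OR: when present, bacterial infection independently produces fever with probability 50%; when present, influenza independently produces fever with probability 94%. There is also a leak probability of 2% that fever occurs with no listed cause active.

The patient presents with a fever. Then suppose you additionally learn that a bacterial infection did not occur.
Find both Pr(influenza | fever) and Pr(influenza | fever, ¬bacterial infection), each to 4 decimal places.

Pr(influenza | fever) ≈ 0.8252; Pr(influenza | fever, ¬bacterial infection) ≈ 0.8755

Under noisy-OR, P(fever | causes) = 1 − (1−0.02)·∏(1−qᵢ) over the active causes.
Weight on influenza=true, given the evidence: 0.119909 + 0.002524 = 0.122433
Denominator P(fever): 0.02·0.98·0.87 + 0.9412·0.98·0.13 + 0.51·0.02·0.87 + 0.9706·0.02·0.13 = 0.148359
P(influenza | fever) = 0.122433/0.148359 ≈ 0.8252

With the extra evidence:
Numerator (weight on configurations with influenza): 0.9412*0.13 = 0.122356
The normalizing constant is 0.02*0.87 + 0.9412*0.13 = 0.139756
P(influenza | fever, ¬bacterial infection) = 0.122356/0.139756 ≈ 0.8755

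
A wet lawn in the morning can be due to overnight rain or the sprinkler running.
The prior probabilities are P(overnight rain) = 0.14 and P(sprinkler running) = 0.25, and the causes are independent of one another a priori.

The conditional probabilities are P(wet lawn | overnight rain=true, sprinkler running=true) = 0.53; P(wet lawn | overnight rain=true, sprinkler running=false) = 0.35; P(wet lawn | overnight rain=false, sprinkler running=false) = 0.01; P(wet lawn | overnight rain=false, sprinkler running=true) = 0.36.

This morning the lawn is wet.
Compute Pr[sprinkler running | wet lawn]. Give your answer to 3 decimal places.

Pr[sprinkler running | wet lawn] ≈ 0.690

For the numerator, keep only sprinkler running=true terms: 0.077400 + 0.018550 = 0.095950
Denominator P(wet lawn): 0.01×0.86×0.75 + 0.36×0.86×0.25 + 0.35×0.14×0.75 + 0.53×0.14×0.25 = 0.139150
Posterior = 0.095950 / 0.139150 ≈ 0.690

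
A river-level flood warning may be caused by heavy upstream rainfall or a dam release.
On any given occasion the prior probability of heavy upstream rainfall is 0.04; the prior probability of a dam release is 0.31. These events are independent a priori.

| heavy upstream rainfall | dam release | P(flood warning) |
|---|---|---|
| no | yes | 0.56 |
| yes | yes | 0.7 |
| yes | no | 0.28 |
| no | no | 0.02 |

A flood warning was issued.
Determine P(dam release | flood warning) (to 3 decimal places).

P(flood warning) = 0.02·0.96·0.69 + 0.56·0.96·0.31 + 0.28·0.04·0.69 + 0.7·0.04·0.31 = 0.013248 + 0.166656 + 0.007728 + 0.008680 = 0.196312
Restricting to configurations with dam release present: 0.166656 + 0.008680 = 0.175336.
So P(dam release | flood warning) = 0.175336/0.196312 ≈ 0.893.

P(dam release | flood warning) ≈ 0.893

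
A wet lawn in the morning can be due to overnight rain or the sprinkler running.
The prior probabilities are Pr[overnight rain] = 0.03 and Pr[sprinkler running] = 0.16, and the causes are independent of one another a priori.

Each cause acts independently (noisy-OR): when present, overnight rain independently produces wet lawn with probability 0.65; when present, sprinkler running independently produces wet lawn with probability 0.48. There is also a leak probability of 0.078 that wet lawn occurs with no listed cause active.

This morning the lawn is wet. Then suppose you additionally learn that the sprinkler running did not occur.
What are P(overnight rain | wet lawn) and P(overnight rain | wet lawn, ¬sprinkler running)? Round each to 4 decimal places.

Under noisy-OR, P(wet lawn | causes) = 1 − (1−0.078)·∏(1−qᵢ) over the active causes.
Enumerate the 4 (overnight rain, sprinkler running) configurations and weight by the priors:
  P(wet lawn) = 0.078*0.97*0.84 + 0.52056*0.97*0.16 + 0.6773*0.03*0.84 + 0.832196*0.03*0.16
        = 0.063554 + 0.080791 + 0.017068 + 0.003995 = 0.165408
The terms with overnight rain present sum to 0.021063, so
  P(overnight rain | wet lawn) = 0.021063 / 0.165408 ≈ 0.1273

With the extra evidence:
P(wet lawn | ¬sprinkler running) = 0.078×0.97 + 0.6773×0.03 = 0.075660 + 0.020319 = 0.095979
The overnight rain-present share is 0.6773×0.03 = 0.020319.
Hence the posterior is 0.020319/0.095979 ≈ 0.2117.
Ruling out sprinkler running raises the posterior on overnight rain — the flip side of explaining away.

P(overnight rain | wet lawn) ≈ 0.1273; P(overnight rain | wet lawn, ¬sprinkler running) ≈ 0.2117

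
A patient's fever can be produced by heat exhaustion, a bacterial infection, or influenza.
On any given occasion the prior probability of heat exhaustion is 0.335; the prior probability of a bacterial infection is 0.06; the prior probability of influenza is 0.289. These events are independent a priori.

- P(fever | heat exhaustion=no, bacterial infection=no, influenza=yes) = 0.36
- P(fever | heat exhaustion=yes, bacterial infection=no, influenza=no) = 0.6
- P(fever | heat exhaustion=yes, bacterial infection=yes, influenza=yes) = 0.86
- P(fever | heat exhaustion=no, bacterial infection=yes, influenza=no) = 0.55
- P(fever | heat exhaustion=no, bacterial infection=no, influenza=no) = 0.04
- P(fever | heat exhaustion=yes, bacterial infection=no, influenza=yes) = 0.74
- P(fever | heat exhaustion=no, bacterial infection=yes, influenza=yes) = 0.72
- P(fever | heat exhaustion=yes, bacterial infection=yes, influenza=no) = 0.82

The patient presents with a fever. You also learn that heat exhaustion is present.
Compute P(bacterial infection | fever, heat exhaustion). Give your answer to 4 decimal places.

P(bacterial infection | fever, heat exhaustion) ≈ 0.0765

P(fever | heat exhaustion) = 0.6*0.94*0.711 + 0.74*0.94*0.289 + 0.82*0.06*0.711 + 0.86*0.06*0.289 = 0.401004 + 0.201028 + 0.034981 + 0.014912 = 0.651925
Restricting to configurations with bacterial infection present: 0.034981 + 0.014912 = 0.049893.
So P(bacterial infection | fever, heat exhaustion) = 0.049893/0.651925 ≈ 0.0765.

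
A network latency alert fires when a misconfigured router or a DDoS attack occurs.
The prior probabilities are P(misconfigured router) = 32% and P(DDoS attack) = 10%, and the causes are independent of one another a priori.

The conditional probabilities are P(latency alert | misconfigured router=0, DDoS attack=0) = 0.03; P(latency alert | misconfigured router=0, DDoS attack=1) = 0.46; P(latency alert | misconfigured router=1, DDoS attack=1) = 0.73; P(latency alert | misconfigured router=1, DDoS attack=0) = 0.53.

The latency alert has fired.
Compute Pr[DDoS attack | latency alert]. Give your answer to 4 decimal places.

Pr[DDoS attack | latency alert] ≈ 0.2422

P(latency alert) = 0.03*0.68*0.9 + 0.46*0.68*0.1 + 0.53*0.32*0.9 + 0.73*0.32*0.1 = 0.018360 + 0.031280 + 0.152640 + 0.023360 = 0.225640
The DDoS attack-present share is 0.031280 + 0.023360 = 0.054640.
So P(DDoS attack | latency alert) = 0.054640/0.225640 ≈ 0.2422.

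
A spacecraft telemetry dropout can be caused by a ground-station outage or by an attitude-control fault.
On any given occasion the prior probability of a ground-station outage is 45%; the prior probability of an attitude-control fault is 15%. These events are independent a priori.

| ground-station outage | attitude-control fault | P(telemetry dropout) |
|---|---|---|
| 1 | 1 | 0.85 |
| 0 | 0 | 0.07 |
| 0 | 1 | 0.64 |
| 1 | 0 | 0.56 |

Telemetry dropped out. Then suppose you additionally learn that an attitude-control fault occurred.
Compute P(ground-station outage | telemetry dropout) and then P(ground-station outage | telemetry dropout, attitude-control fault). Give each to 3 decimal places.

Sum P(telemetry dropout|·) weighted by the priors over the 4 (ground-station outage, attitude-control fault) configurations:
  P(telemetry dropout) = 0.07·0.55·0.85 + 0.64·0.55·0.15 + 0.56·0.45·0.85 + 0.85·0.45·0.15
        = 0.032725 + 0.052800 + 0.214200 + 0.057375 = 0.357100
The terms with ground-station outage present sum to 0.271575, so
  P(ground-station outage | telemetry dropout) = 0.271575 / 0.357100 ≈ 0.761

Now also conditioning on attitude-control fault=true:
Enumerate both values of ground-station outage and weight by the priors:
  P(telemetry dropout | attitude-control fault) = 0.64·0.55 + 0.85·0.45
        = 0.352000 + 0.382500 = 0.734500
Keeping only the ground-station outage-present terms gives 0.382500, so
  P(ground-station outage | telemetry dropout, attitude-control fault) = 0.382500 / 0.734500 ≈ 0.521

P(ground-station outage | telemetry dropout) ≈ 0.761; P(ground-station outage | telemetry dropout, attitude-control fault) ≈ 0.521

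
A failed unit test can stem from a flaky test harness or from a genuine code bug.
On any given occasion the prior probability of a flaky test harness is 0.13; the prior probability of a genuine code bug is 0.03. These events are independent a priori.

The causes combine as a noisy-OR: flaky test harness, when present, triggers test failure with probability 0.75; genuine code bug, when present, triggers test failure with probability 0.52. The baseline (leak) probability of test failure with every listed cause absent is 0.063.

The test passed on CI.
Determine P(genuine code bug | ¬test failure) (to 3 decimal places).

Under noisy-OR, P(test failure | causes) = 1 − (1−0.063)·∏(1−qᵢ) over the active causes.
Weight on genuine code bug=true, given the evidence: 0.011739 + 0.000439 = 0.012178
The normalizing constant is 0.937*0.87*0.97 + 0.44976*0.87*0.03 + 0.23425*0.13*0.97 + 0.11244*0.13*0.03 = 0.832451
P(genuine code bug | ¬test failure) = 0.012178/0.832451 ≈ 0.015

P(genuine code bug | ¬test failure) ≈ 0.015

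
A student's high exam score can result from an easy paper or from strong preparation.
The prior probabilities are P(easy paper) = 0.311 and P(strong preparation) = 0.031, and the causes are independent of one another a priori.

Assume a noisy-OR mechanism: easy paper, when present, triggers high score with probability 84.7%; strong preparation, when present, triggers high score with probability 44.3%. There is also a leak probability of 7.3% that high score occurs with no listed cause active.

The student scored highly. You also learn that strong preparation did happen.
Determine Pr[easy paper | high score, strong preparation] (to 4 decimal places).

Under noisy-OR, P(high score | causes) = 1 − (1−0.073)·∏(1−qᵢ) over the active causes.
Enumerate both values of easy paper and weight by the priors:
  P(high score | strong preparation) = 0.483661·0.689 + 0.921·0.311
        = 0.333242 + 0.286431 = 0.619673
Keeping only the easy paper-present terms gives 0.286431, so
  P(easy paper | high score, strong preparation) = 0.286431 / 0.619673 ≈ 0.4622

Pr[easy paper | high score, strong preparation] ≈ 0.4622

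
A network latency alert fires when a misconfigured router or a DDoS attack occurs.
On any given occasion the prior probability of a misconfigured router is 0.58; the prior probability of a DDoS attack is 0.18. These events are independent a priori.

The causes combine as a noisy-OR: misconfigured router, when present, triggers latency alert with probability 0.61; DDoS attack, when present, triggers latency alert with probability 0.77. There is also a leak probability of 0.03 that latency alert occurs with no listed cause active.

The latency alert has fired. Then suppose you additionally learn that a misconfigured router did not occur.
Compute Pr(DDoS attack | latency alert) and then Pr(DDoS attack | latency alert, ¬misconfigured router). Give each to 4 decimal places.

Pr(DDoS attack | latency alert) ≈ 0.3348; Pr(DDoS attack | latency alert, ¬misconfigured router) ≈ 0.8504

Under noisy-OR, P(latency alert | causes) = 1 − (1−0.03)·∏(1−qᵢ) over the active causes.
Enumerate the 4 (misconfigured router, DDoS attack) configurations and weight by the priors:
  P(latency alert) = 0.03·0.42·0.82 + 0.7769·0.42·0.18 + 0.6217·0.58·0.82 + 0.912991·0.58·0.18
        = 0.010332 + 0.058734 + 0.295681 + 0.095316 = 0.460063
Configurations with DDoS attack contribute 0.154050, so
  P(DDoS attack | latency alert) = 0.154050 / 0.460063 ≈ 0.3348

Now condition on the additional information:
Enumerate both values of DDoS attack and weight by the priors:
  P(latency alert | ¬misconfigured router) = 0.03×0.82 + 0.7769×0.18
        = 0.024600 + 0.139842 = 0.164442
Keeping only the DDoS attack-present terms gives 0.139842, so
  P(DDoS attack | latency alert, ¬misconfigured router) = 0.139842 / 0.164442 ≈ 0.8504
With misconfigured router excluded, DDoS attack must carry more of the explanatory weight for the latency alert.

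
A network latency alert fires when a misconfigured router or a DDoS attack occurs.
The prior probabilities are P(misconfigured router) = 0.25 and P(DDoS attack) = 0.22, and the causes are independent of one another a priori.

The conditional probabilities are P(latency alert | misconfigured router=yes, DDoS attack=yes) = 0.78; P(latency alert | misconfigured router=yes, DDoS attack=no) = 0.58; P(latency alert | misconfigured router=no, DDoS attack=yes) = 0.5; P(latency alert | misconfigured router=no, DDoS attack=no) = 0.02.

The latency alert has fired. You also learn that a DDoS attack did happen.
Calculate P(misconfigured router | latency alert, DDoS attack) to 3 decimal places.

P(misconfigured router | latency alert, DDoS attack) ≈ 0.342

P(latency alert | DDoS attack) = 0.5×0.75 + 0.78×0.25 = 0.375000 + 0.195000 = 0.570000
Of this, 0.195000 comes from 0.78×0.25 (the misconfigured router=true cases).
P(misconfigured router | latency alert, DDoS attack) = 0.195000 / 0.570000 ≈ 0.342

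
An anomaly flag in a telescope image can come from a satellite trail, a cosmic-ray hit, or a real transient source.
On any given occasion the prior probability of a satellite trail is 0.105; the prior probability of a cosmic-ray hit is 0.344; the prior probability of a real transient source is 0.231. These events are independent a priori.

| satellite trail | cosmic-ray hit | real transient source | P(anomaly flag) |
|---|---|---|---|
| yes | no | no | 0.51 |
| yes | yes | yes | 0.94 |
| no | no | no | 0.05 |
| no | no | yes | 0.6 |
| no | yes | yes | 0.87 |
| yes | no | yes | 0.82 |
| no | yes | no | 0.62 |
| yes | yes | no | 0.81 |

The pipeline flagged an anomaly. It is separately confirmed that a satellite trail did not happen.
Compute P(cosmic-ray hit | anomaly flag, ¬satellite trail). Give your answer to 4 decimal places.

P(cosmic-ray hit | anomaly flag, ¬satellite trail) ≈ 0.6675

Enumerate the 4 (cosmic-ray hit, real transient source) configurations and weight by the priors:
  P(anomaly flag | ¬satellite trail) = 0.05*0.656*0.769 + 0.6*0.656*0.231 + 0.62*0.344*0.769 + 0.87*0.344*0.231
        = 0.025223 + 0.090922 + 0.164012 + 0.069134 = 0.349291
Configurations with cosmic-ray hit contribute 0.233146, so
  P(cosmic-ray hit | anomaly flag, ¬satellite trail) = 0.233146 / 0.349291 ≈ 0.6675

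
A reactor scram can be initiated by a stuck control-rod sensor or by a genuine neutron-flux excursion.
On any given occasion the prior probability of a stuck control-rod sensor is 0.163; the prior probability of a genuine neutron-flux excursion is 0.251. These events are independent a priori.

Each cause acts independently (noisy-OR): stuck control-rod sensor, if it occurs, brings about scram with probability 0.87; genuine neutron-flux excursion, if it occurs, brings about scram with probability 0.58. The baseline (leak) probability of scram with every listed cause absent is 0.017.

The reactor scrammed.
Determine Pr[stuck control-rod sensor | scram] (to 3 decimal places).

Pr[stuck control-rod sensor | scram] ≈ 0.520

Under noisy-OR, P(scram | causes) = 1 − (1−0.017)·∏(1−qᵢ) over the active causes.
For the numerator, keep only stuck control-rod sensor=true terms: 0.106486 + 0.038717 = 0.145203
The normalizing constant is 0.017·0.837·0.749 + 0.58714·0.837·0.251 + 0.87221·0.163·0.749 + 0.946328·0.163·0.251 = 0.279211
Posterior = 0.145203 / 0.279211 ≈ 0.520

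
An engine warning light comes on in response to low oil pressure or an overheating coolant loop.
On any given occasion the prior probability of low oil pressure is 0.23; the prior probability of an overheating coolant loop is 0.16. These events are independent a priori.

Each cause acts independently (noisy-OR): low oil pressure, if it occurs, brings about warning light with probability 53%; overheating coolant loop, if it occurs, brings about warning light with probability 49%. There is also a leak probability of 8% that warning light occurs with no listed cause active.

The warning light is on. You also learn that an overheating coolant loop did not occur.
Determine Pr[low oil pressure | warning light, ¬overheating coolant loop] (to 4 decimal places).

Pr[low oil pressure | warning light, ¬overheating coolant loop] ≈ 0.6794

Under noisy-OR, P(warning light | causes) = 1 − (1−0.08)·∏(1−qᵢ) over the active causes.
Enumerate both values of low oil pressure and weight by the priors:
  P(warning light | ¬overheating coolant loop) = 0.08×0.77 + 0.5676×0.23
        = 0.061600 + 0.130548 = 0.192148
Keeping only the low oil pressure-present terms gives 0.130548, so
  P(low oil pressure | warning light, ¬overheating coolant loop) = 0.130548 / 0.192148 ≈ 0.6794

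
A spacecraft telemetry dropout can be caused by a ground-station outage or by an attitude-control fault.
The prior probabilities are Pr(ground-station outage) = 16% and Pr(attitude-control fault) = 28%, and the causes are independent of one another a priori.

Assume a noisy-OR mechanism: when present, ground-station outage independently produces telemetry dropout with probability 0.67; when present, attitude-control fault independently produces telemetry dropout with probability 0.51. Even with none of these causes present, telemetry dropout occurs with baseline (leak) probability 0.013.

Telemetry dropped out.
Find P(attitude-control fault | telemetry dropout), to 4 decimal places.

Under noisy-OR, P(telemetry dropout | causes) = 1 − (1−0.013)·∏(1−qᵢ) over the active causes.
Enumerate the 4 (ground-station outage, attitude-control fault) configurations and weight by the priors:
  P(telemetry dropout) = 0.013·0.84·0.72 + 0.51637·0.84·0.28 + 0.67429·0.16·0.72 + 0.840402·0.16·0.28
        = 0.007862 + 0.121450 + 0.077678 + 0.037650 = 0.244640
The terms with attitude-control fault present sum to 0.159100, so
  P(attitude-control fault | telemetry dropout) = 0.159100 / 0.244640 ≈ 0.6503

P(attitude-control fault | telemetry dropout) ≈ 0.6503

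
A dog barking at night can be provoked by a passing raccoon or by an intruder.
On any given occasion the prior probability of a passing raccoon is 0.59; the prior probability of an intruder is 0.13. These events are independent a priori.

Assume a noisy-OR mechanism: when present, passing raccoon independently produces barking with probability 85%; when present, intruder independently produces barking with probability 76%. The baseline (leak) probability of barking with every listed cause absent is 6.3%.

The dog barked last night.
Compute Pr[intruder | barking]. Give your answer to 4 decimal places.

Pr[intruder | barking] ≈ 0.1993

Under noisy-OR, P(barking | causes) = 1 − (1−0.063)·∏(1−qᵢ) over the active causes.
By total probability over the 4 (passing raccoon, intruder) configurations:
  P(barking) = 0.063*0.41*0.87 + 0.77512*0.41*0.13 + 0.85945*0.59*0.87 + 0.966268*0.59*0.13
        = 0.022472 + 0.041314 + 0.441156 + 0.074113 = 0.579055
Keeping only the intruder-present terms gives 0.115427, so
  P(intruder | barking) = 0.115427 / 0.579055 ≈ 0.1993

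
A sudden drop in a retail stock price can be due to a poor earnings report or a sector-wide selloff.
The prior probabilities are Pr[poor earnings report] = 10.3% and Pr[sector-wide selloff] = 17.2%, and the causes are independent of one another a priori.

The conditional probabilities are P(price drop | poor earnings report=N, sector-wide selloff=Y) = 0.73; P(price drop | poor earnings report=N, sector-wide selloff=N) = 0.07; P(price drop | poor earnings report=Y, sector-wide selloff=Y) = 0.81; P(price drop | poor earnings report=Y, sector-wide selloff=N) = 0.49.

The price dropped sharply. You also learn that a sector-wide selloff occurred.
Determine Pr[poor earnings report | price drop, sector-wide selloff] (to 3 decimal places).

Pr[poor earnings report | price drop, sector-wide selloff] ≈ 0.113

P(price drop | sector-wide selloff) = 0.73×0.897 + 0.81×0.103 = 0.654810 + 0.083430 = 0.738240
Restricting to configurations with poor earnings report present: 0.81×0.103 = 0.083430.
P(poor earnings report | price drop, sector-wide selloff) = 0.083430 / 0.738240 ≈ 0.113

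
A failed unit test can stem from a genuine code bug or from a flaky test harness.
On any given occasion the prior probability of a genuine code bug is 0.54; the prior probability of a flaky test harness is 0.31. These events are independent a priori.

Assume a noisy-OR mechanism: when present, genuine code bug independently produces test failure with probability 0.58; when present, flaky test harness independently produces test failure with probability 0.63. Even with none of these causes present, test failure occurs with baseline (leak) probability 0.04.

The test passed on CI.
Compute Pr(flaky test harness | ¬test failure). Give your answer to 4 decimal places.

Under noisy-OR, P(test failure | causes) = 1 − (1−0.04)·∏(1−qᵢ) over the active causes.
For the numerator, keep only flaky test harness=true terms: 0.050652 + 0.024973 = 0.075625
Denominator P(¬test failure): 0.96·0.46·0.69 + 0.3552·0.46·0.31 + 0.4032·0.54·0.69 + 0.149184·0.54·0.31 = 0.530561
P(flaky test harness | ¬test failure) = 0.075625/0.530561 ≈ 0.1425

Pr(flaky test harness | ¬test failure) ≈ 0.1425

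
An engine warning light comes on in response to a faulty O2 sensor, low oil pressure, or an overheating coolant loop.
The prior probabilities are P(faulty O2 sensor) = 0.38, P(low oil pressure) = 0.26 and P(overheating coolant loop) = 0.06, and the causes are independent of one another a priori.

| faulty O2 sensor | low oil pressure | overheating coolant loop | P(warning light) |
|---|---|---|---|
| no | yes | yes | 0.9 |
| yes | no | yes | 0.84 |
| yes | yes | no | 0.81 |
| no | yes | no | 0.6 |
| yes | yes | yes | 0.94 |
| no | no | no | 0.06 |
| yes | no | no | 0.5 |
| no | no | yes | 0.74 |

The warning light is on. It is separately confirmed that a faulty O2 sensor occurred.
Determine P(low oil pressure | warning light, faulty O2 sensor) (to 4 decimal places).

P(warning light | faulty O2 sensor) = 0.5·0.74·0.94 + 0.84·0.74·0.06 + 0.81·0.26·0.94 + 0.94·0.26·0.06 = 0.347800 + 0.037296 + 0.197964 + 0.014664 = 0.597724
The low oil pressure-present share is 0.197964 + 0.014664 = 0.212628.
Hence the posterior is 0.212628/0.597724 ≈ 0.3557.

P(low oil pressure | warning light, faulty O2 sensor) ≈ 0.3557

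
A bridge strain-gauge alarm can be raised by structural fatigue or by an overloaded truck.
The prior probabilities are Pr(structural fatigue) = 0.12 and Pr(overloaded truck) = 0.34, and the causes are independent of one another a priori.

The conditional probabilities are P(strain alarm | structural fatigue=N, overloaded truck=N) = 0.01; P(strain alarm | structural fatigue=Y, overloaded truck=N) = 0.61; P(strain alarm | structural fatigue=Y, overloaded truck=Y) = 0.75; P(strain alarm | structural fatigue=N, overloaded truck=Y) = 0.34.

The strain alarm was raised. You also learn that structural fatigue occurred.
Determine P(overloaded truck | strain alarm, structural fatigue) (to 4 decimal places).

Sum P(strain alarm|·) weighted by the priors over both values of overloaded truck:
  P(strain alarm | structural fatigue) = 0.61*0.66 + 0.75*0.34
        = 0.402600 + 0.255000 = 0.657600
The terms with overloaded truck present sum to 0.255000, so
  P(overloaded truck | strain alarm, structural fatigue) = 0.255000 / 0.657600 ≈ 0.3878

P(overloaded truck | strain alarm, structural fatigue) ≈ 0.3878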